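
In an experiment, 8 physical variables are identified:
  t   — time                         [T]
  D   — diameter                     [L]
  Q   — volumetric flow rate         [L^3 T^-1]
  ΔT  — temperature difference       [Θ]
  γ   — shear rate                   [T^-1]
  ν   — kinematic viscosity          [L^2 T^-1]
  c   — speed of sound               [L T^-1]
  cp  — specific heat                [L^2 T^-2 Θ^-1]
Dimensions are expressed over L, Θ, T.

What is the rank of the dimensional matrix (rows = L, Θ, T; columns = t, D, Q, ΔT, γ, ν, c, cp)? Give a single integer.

Dimensional matrix (L×Θ×T by t×D×Q×ΔT×γ×ν×c×cp):
  L: [ 0  1  3  0  0  2  1  2]
  Θ: [ 0  0  0  1  0  0  0 -1]
  T: [ 1  0 -1  0 -1 -1 -1 -2]
Row reduction gives pivot columns t,D,ΔT; rank = 3

3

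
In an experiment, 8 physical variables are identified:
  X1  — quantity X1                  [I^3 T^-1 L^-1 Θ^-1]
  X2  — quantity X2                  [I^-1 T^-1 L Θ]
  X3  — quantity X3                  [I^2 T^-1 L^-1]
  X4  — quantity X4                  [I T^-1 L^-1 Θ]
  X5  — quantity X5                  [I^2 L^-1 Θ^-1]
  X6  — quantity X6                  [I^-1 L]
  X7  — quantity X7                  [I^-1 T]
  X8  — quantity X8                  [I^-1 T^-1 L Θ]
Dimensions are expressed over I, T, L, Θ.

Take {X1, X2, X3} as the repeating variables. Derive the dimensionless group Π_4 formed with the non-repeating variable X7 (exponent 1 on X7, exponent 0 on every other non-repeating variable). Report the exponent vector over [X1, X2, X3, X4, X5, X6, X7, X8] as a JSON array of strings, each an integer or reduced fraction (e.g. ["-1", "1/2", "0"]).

Write exponents as rows I,T,L,Θ / cols X1,X2,X3,X4,X5,X6,X7,X8:
  I: [ 3 -1  2  1  2 -1 -1 -1]
  T: [-1 -1 -1 -1  0  0  1 -1]
  L: [-1  1 -1 -1 -1  1  0  1]
  Θ: [-1  1  0  1 -1  0  0  1]
Row reduction gives pivot columns X1,X2,X3; rank = 3
Pivot set = {X1,X2,X3}, free = {X4,X5,X6,X7,X8}
RREF:
  r0: [   1    0    0   -1  1/2  1/2 -1/2    0]
  r1: [   0    1    0    0 -1/2  1/2 -1/2    1]
  r2: [   0    0    1    2    0   -1    0    0]
  r3: [   0    0    0    0    0    0    0    0]
Fix exponent of X7 at 1, X4 at 0, X5 at 0, X6 at 0, X8 at 0; solve each RREF row for its pivot's exponent:
  r0: exp(X1) + (-1/2)·1 = 0 ⇒ exp(X1) = 1/2
  r1: exp(X2) + (-1/2)·1 = 0 ⇒ exp(X2) = 1/2
  r2: exp(X3) + (0)·1 = 0 ⇒ exp(X3) = 0
Π_4 = X1^(1/2) · X2^(1/2) · X7

["1/2", "1/2", "0", "0", "0", "0", "1", "0"]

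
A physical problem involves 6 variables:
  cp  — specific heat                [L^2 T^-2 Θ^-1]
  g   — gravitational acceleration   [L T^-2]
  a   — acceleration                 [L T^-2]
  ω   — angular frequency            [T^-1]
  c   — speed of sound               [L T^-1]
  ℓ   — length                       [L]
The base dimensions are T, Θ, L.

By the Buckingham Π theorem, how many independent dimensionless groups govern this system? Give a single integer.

Write exponents as rows T,Θ,L / cols cp,g,a,ω,c,ℓ:
  T: [-2 -2 -2 -1 -1  0]
  Θ: [-1  0  0  0  0  0]
  L: [ 2  1  1  0  1  1]
Row reduction gives pivot columns cp,g,ω; rank = 3
6 vars − rank 3 = 3 Π groups

3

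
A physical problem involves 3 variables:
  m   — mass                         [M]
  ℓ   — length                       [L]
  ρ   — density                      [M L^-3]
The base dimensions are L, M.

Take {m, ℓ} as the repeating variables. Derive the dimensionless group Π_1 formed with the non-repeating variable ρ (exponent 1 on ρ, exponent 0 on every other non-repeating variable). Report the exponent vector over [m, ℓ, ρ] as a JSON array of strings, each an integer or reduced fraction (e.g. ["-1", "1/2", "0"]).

Dimensional matrix (L×M by m×ℓ×ρ):
  L: [ 0  1 -3]
  M: [ 1  0  1]
RREF → pivots at {m,ℓ} ⇒ r = 2
Repeat: m,ℓ; free: ρ
RREF:
  r0: [   1    0    1]
  r1: [   0    1   -3]
Fix exponent of ρ at 1; solve each RREF row for its pivot's exponent:
  r0: exp(m) + (1)·1 = 0 ⇒ exp(m) = -1
  r1: exp(ℓ) + (-3)·1 = 0 ⇒ exp(ℓ) = 3
Π_1 = m^-1 · ℓ^3 · ρ

["-1", "3", "1"]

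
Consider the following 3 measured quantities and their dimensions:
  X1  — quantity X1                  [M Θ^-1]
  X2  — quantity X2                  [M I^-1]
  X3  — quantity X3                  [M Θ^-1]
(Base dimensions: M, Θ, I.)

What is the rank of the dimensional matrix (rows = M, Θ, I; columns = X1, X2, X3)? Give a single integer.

2

Write exponents as rows M,Θ,I / cols X1,X2,X3:
  M: [ 1  1  1]
  Θ: [-1  0 -1]
  I: [ 0 -1  0]
Row reduction gives pivot columns X1,X2; rank = 2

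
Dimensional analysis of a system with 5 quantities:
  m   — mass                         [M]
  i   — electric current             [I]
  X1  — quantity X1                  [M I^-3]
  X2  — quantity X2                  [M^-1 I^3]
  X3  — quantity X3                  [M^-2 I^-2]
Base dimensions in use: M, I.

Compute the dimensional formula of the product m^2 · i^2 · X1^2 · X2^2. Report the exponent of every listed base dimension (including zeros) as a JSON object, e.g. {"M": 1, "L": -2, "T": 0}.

Dimensional matrix (M×I by m×i×X1×X2×X3):
  M: [ 1  0  1 -1 -2]
  I: [ 0  1 -3  3 -2]
  [M]: (2)·1+(2)·0+(2)·1+(2)·-1 = 2
  [I]: (2)·0+(2)·1+(2)·-3+(2)·3 = 2
⇒ M^2 I^2

{"M": 2, "I": 2}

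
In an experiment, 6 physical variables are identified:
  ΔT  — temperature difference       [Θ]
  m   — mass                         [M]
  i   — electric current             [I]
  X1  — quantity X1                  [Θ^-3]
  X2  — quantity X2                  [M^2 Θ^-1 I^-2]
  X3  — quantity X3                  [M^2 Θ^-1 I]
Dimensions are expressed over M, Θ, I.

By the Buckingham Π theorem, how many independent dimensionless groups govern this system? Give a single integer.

Dimensional matrix (M×Θ×I by ΔT×m×i×X1×X2×X3):
  M: [ 0  1  0  0  2  2]
  Θ: [ 1  0  0 -3 -1 -1]
  I: [ 0  0  1  0 -2  1]
RREF → pivots at {ΔT,m,i} ⇒ r = 3
6 vars − rank 3 = 3 Π groups

3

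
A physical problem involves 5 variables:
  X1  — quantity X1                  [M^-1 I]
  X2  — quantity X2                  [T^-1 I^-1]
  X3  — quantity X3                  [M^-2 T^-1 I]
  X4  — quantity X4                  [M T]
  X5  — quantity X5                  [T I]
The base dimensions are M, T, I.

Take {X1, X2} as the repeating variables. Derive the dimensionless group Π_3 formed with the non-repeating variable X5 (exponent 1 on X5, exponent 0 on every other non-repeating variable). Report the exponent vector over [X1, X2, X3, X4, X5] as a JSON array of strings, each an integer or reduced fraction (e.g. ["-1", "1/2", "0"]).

Dimensional matrix (M×T×I by X1×X2×X3×X4×X5):
  M: [-1  0 -2  1  0]
  T: [ 0 -1 -1  1  1]
  I: [ 1 -1  1  0  1]
Row reduction gives pivot columns X1,X2; rank = 2
Repeat: X1,X2; free: X3,X4,X5
RREF:
  r0: [   1    0    2   -1    0]
  r1: [   0    1    1   -1   -1]
  r2: [   0    0    0    0    0]
Fix exponent of X5 at 1, X3 at 0, X4 at 0; solve each RREF row for its pivot's exponent:
  r0: exp(X1) + (0)·1 = 0 ⇒ exp(X1) = 0
  r1: exp(X2) + (-1)·1 = 0 ⇒ exp(X2) = 1
Π_3 = X2 · X5

["0", "1", "0", "0", "1"]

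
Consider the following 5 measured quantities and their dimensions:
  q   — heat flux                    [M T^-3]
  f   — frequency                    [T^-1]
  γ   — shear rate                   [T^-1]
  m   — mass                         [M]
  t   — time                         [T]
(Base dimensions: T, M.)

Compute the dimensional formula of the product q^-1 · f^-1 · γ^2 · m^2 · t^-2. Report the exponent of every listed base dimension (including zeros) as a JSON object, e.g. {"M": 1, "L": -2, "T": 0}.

{"T": 0, "M": 1}

Dimensional matrix (T×M by q×f×γ×m×t):
  T: [-3 -1 -1  0  1]
  M: [ 1  0  0  1  0]
  [T]: (-1)·-3+(-1)·-1+(2)·-1+(2)·0+(-2)·1 = 0
  [M]: (-1)·1+(-1)·0+(2)·0+(2)·1+(-2)·0 = 1
⇒ M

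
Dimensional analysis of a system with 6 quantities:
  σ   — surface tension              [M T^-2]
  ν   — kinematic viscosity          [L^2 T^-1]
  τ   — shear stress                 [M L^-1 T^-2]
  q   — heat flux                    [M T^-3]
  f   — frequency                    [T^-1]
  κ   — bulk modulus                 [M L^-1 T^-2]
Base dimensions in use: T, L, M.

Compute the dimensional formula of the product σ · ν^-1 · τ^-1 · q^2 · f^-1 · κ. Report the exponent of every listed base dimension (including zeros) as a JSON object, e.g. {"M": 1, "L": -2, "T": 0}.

Write exponents as rows T,L,M / cols σ,ν,τ,q,f,κ:
  T: [-2 -1 -2 -3 -1 -2]
  L: [ 0  2 -1  0  0 -1]
  M: [ 1  0  1  1  0  1]
  [T]: (1)·-2+(-1)·-1+(-1)·-2+(2)·-3+(-1)·-1+(1)·-2 = -6
  [L]: (1)·0+(-1)·2+(-1)·-1+(2)·0+(-1)·0+(1)·-1 = -2
  [M]: (1)·1+(-1)·0+(-1)·1+(2)·1+(-1)·0+(1)·1 = 3
⇒ T^-6 L^-2 M^3

{"T": -6, "L": -2, "M": 3}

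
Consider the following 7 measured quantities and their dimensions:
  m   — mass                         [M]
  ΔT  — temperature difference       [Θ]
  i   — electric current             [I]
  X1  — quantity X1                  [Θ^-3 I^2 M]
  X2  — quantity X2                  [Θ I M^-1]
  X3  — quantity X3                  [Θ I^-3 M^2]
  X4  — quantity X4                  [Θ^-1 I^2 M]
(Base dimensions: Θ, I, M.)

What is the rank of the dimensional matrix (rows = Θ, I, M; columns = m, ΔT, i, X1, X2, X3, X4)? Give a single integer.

Write exponents as rows Θ,I,M / cols m,ΔT,i,X1,X2,X3,X4:
  Θ: [ 0  1  0 -3  1  1 -1]
  I: [ 0  0  1  2  1 -3  2]
  M: [ 1  0  0  1 -1  2  1]
RREF → pivots at {m,ΔT,i} ⇒ r = 3

3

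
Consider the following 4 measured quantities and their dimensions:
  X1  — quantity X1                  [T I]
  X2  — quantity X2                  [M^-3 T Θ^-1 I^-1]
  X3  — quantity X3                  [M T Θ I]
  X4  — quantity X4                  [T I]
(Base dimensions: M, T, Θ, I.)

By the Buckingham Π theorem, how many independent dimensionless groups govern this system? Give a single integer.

1

Dimensional matrix (M×T×Θ×I by X1×X2×X3×X4):
  M: [ 0 -3  1  0]
  T: [ 1  1  1  1]
  Θ: [ 0 -1  1  0]
  I: [ 1 -1  1  1]
RREF → pivots at {X1,X2,X3} ⇒ r = 3
Π count = n − r = 4 − 3 = 1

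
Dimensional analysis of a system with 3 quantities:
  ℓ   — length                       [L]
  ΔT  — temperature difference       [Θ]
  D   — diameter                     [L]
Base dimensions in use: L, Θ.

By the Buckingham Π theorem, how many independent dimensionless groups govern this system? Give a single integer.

Exponent matrix [L,Θ] × [ℓ,ΔT,D]:
  L: [ 1  0  1]
  Θ: [ 0  1  0]
RREF → pivots at {ℓ,ΔT} ⇒ r = 2
3 vars − rank 2 = 1 Π group

1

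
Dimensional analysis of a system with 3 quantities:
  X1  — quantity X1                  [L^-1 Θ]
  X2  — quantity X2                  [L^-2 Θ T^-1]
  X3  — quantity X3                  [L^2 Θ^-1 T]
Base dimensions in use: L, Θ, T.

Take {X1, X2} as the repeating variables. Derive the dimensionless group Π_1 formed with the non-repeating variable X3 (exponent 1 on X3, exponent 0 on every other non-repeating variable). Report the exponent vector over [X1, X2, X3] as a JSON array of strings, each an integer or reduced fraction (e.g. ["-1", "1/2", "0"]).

["0", "1", "1"]

Write exponents as rows L,Θ,T / cols X1,X2,X3:
  L: [-1 -2  2]
  Θ: [ 1  1 -1]
  T: [ 0 -1  1]
Row reduction gives pivot columns X1,X2; rank = 2
Pivot set = {X1,X2}, free = {X3}
RREF:
  r0: [   1    0    0]
  r1: [   0    1   -1]
  r2: [   0    0    0]
Fix exponent of X3 at 1; solve each RREF row for its pivot's exponent:
  r0: exp(X1) + (0)·1 = 0 ⇒ exp(X1) = 0
  r1: exp(X2) + (-1)·1 = 0 ⇒ exp(X2) = 1
Π_1 = X2 · X3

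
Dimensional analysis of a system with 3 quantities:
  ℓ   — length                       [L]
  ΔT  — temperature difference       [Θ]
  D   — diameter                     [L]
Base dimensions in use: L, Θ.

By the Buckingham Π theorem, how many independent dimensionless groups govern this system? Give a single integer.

1

Write exponents as rows L,Θ / cols ℓ,ΔT,D:
  L: [ 1  0  1]
  Θ: [ 0  1  0]
Echelon form has 2 nonzero rows (pivots: ℓ,ΔT)
n=3, r=2 ⇒ 1 dimensionless group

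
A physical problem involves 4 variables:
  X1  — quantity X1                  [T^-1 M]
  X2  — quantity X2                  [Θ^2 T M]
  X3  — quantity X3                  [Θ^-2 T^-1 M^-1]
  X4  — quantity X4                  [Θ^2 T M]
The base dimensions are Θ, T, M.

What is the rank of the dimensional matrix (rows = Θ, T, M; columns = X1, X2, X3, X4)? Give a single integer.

Dimensional matrix (Θ×T×M by X1×X2×X3×X4):
  Θ: [ 0  2 -2  2]
  T: [-1  1 -1  1]
  M: [ 1  1 -1  1]
RREF → pivots at {X1,X2} ⇒ r = 2

2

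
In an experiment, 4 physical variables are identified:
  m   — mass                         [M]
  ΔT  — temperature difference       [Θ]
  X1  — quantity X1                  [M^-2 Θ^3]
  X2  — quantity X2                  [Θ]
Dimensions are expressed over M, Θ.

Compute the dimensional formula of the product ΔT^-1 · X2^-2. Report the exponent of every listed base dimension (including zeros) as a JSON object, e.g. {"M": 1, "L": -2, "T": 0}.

Write exponents as rows M,Θ / cols m,ΔT,X1,X2:
  M: [ 1  0 -2  0]
  Θ: [ 0  1  3  1]
  [M]: (-1)·0+(-2)·0 = 0
  [Θ]: (-1)·1+(-2)·1 = -3
⇒ Θ^-3

{"M": 0, "Θ": -3}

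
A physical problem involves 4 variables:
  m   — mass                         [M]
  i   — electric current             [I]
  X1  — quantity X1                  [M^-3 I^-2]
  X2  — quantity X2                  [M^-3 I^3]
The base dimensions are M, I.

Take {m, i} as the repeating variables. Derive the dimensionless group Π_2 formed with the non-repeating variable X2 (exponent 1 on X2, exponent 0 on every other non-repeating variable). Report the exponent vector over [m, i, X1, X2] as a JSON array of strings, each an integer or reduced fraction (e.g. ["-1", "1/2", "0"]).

Dimensional matrix (M×I by m×i×X1×X2):
  M: [ 1  0 -3 -3]
  I: [ 0  1 -2  3]
Echelon form has 2 nonzero rows (pivots: m,i)
Repeat: m,i; free: X1,X2
RREF:
  r0: [   1    0   -3   -3]
  r1: [   0    1   -2    3]
Fix exponent of X2 at 1, X1 at 0; solve each RREF row for its pivot's exponent:
  r0: exp(m) + (-3)·1 = 0 ⇒ exp(m) = 3
  r1: exp(i) + (3)·1 = 0 ⇒ exp(i) = -3
Π_2 = m^3 · i^-3 · X2

["3", "-3", "0", "1"]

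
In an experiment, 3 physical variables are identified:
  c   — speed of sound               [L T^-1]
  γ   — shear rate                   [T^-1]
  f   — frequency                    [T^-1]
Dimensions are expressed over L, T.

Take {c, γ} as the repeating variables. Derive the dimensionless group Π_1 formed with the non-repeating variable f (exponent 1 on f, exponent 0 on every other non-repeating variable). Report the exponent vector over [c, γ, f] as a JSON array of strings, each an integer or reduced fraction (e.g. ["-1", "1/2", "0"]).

Write exponents as rows L,T / cols c,γ,f:
  L: [ 1  0  0]
  T: [-1 -1 -1]
Row reduction gives pivot columns c,γ; rank = 2
Pivot set = {c,γ}, free = {f}
RREF:
  r0: [   1    0    0]
  r1: [   0    1    1]
Fix exponent of f at 1; solve each RREF row for its pivot's exponent:
  r0: exp(c) + (0)·1 = 0 ⇒ exp(c) = 0
  r1: exp(γ) + (1)·1 = 0 ⇒ exp(γ) = -1
Π_1 = γ^-1 · f

["0", "-1", "1"]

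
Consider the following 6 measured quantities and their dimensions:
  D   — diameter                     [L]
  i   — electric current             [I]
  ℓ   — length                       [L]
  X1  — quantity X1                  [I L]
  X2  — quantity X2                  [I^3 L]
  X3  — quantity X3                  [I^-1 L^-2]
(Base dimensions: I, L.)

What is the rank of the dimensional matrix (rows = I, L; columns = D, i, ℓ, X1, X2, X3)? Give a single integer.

Write exponents as rows I,L / cols D,i,ℓ,X1,X2,X3:
  I: [ 0  1  0  1  3 -1]
  L: [ 1  0  1  1  1 -2]
Row reduction gives pivot columns D,i; rank = 2

2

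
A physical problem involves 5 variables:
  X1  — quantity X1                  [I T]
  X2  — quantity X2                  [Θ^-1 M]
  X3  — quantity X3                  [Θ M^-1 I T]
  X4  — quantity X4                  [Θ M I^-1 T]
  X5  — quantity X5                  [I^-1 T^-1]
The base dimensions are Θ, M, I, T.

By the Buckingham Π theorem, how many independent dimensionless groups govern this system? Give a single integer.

Dimensional matrix (Θ×M×I×T by X1×X2×X3×X4×X5):
  Θ: [ 0 -1  1  1  0]
  M: [ 0  1 -1  1  0]
  I: [ 1  0  1 -1 -1]
  T: [ 1  0  1  1 -1]
Row reduction gives pivot columns X1,X2,X4; rank = 3
Π count = n − r = 5 − 3 = 2

2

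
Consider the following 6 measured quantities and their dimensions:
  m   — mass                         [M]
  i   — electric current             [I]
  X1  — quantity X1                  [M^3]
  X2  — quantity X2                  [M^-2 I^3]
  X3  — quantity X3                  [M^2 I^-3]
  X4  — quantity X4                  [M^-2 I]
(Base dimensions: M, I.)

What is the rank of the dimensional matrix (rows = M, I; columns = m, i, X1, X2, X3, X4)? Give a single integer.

2

Exponent matrix [M,I] × [m,i,X1,X2,X3,X4]:
  M: [ 1  0  3 -2  2 -2]
  I: [ 0  1  0  3 -3  1]
Row reduction gives pivot columns m,i; rank = 2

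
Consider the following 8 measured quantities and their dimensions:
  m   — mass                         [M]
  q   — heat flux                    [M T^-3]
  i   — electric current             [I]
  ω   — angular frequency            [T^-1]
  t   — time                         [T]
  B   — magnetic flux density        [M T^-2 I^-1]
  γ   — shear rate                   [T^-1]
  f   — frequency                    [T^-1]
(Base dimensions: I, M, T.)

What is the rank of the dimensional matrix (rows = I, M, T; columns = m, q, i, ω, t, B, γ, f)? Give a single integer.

3

Write exponents as rows I,M,T / cols m,q,i,ω,t,B,γ,f:
  I: [ 0  0  1  0  0 -1  0  0]
  M: [ 1  1  0  0  0  1  0  0]
  T: [ 0 -3  0 -1  1 -2 -1 -1]
Echelon form has 3 nonzero rows (pivots: m,q,i)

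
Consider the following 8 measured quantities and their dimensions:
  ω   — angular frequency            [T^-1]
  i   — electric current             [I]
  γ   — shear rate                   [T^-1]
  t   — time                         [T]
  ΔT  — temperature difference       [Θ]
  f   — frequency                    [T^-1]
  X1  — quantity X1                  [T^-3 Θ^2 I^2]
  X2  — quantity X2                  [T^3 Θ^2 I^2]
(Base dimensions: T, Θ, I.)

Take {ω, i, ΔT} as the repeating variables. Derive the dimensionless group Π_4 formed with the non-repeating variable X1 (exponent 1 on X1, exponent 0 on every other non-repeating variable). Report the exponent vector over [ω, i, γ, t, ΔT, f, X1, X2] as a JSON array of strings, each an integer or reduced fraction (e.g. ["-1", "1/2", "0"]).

Dimensional matrix (T×Θ×I by ω×i×γ×t×ΔT×f×X1×X2):
  T: [-1  0 -1  1  0 -1 -3  3]
  Θ: [ 0  0  0  0  1  0  2  2]
  I: [ 0  1  0  0  0  0  2  2]
RREF → pivots at {ω,i,ΔT} ⇒ r = 3
Repeat: ω,i,ΔT; free: γ,t,f,X1,X2
RREF:
  r0: [   1    0    1   -1    0    1    3   -3]
  r1: [   0    1    0    0    0    0    2    2]
  r2: [   0    0    0    0    1    0    2    2]
Fix exponent of X1 at 1, γ at 0, t at 0, f at 0, X2 at 0; solve each RREF row for its pivot's exponent:
  r0: exp(ω) + (3)·1 = 0 ⇒ exp(ω) = -3
  r1: exp(i) + (2)·1 = 0 ⇒ exp(i) = -2
  r2: exp(ΔT) + (2)·1 = 0 ⇒ exp(ΔT) = -2
Π_4 = ω^-3 · i^-2 · ΔT^-2 · X1

["-3", "-2", "0", "0", "-2", "0", "1", "0"]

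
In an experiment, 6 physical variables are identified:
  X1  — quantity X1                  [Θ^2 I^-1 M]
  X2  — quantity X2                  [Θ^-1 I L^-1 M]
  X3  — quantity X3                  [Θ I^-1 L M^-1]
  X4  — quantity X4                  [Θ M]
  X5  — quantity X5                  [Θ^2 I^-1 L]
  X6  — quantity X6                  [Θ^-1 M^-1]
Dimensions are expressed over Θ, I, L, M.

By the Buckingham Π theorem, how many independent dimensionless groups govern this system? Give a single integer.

Dimensional matrix (Θ×I×L×M by X1×X2×X3×X4×X5×X6):
  Θ: [ 2 -1  1  1  2 -1]
  I: [-1  1 -1  0 -1  0]
  L: [ 0 -1  1  0  1  0]
  M: [ 1  1 -1  1  0 -1]
Row reduction gives pivot columns X1,X2,X4; rank = 3
n=6, r=3 ⇒ 3 dimensionless groups

3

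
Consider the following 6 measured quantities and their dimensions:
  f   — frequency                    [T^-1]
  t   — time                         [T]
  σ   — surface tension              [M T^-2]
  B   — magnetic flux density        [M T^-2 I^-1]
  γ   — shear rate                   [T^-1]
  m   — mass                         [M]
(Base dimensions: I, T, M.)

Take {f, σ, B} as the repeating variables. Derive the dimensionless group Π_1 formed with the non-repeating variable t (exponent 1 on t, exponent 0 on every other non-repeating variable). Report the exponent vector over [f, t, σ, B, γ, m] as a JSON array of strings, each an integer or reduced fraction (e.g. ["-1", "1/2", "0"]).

["1", "1", "0", "0", "0", "0"]

Write exponents as rows I,T,M / cols f,t,σ,B,γ,m:
  I: [ 0  0  0 -1  0  0]
  T: [-1  1 -2 -2 -1  0]
  M: [ 0  0  1  1  0  1]
Row reduction gives pivot columns f,σ,B; rank = 3
Repeat: f,σ,B; free: t,γ,m
RREF:
  r0: [   1   -1    0    0    1   -2]
  r1: [   0    0    1    0    0    1]
  r2: [   0    0    0    1    0    0]
Fix exponent of t at 1, γ at 0, m at 0; solve each RREF row for its pivot's exponent:
  r0: exp(f) + (-1)·1 = 0 ⇒ exp(f) = 1
  r1: exp(σ) + (0)·1 = 0 ⇒ exp(σ) = 0
  r2: exp(B) + (0)·1 = 0 ⇒ exp(B) = 0
Π_1 = f · t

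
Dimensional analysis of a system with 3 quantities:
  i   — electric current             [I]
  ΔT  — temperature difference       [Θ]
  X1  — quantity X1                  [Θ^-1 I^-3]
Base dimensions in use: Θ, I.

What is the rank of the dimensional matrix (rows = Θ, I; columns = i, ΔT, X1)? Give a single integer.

Dimensional matrix (Θ×I by i×ΔT×X1):
  Θ: [ 0  1 -1]
  I: [ 1  0 -3]
RREF → pivots at {i,ΔT} ⇒ r = 2

2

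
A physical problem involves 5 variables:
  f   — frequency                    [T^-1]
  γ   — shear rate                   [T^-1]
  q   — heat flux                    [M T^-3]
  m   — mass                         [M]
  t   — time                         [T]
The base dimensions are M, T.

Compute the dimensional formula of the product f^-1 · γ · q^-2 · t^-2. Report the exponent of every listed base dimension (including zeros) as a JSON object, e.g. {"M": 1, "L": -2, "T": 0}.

Write exponents as rows M,T / cols f,γ,q,m,t:
  M: [ 0  0  1  1  0]
  T: [-1 -1 -3  0  1]
  [M]: (-1)·0+(1)·0+(-2)·1+(-2)·0 = -2
  [T]: (-1)·-1+(1)·-1+(-2)·-3+(-2)·1 = 4
⇒ M^-2 T^4

{"M": -2, "T": 4}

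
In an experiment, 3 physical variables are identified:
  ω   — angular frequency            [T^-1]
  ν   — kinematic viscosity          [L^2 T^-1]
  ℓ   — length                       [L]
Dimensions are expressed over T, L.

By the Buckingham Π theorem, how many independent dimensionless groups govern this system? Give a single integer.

Exponent matrix [T,L] × [ω,ν,ℓ]:
  T: [-1 -1  0]
  L: [ 0  2  1]
Row reduction gives pivot columns ω,ν; rank = 2
3 vars − rank 2 = 1 Π group

1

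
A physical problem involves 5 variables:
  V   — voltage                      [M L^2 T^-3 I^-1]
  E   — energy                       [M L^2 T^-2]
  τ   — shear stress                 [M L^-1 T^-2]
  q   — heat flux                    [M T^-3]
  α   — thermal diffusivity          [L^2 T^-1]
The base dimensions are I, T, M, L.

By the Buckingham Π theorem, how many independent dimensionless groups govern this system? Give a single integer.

Write exponents as rows I,T,M,L / cols V,E,τ,q,α:
  I: [-1  0  0  0  0]
  T: [-3 -2 -2 -3 -1]
  M: [ 1  1  1  1  0]
  L: [ 2  2 -1  0  2]
RREF → pivots at {V,E,τ,q} ⇒ r = 4
Π count = n − r = 5 − 4 = 1

1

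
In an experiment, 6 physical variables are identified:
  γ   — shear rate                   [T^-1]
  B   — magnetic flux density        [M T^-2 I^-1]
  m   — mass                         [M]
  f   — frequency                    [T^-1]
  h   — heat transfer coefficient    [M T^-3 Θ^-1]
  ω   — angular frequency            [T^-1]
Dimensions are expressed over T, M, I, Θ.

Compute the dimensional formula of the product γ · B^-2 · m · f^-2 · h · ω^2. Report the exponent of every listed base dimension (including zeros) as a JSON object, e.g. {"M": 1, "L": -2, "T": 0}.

Write exponents as rows T,M,I,Θ / cols γ,B,m,f,h,ω:
  T: [-1 -2  0 -1 -3 -1]
  M: [ 0  1  1  0  1  0]
  I: [ 0 -1  0  0  0  0]
  Θ: [ 0  0  0  0 -1  0]
  [T]: (1)·-1+(-2)·-2+(1)·0+(-2)·-1+(1)·-3+(2)·-1 = 0
  [M]: (1)·0+(-2)·1+(1)·1+(-2)·0+(1)·1+(2)·0 = 0
  [I]: (1)·0+(-2)·-1+(1)·0+(-2)·0+(1)·0+(2)·0 = 2
  [Θ]: (1)·0+(-2)·0+(1)·0+(-2)·0+(1)·-1+(2)·0 = -1
⇒ I^2 Θ^-1

{"T": 0, "M": 0, "I": 2, "Θ": -1}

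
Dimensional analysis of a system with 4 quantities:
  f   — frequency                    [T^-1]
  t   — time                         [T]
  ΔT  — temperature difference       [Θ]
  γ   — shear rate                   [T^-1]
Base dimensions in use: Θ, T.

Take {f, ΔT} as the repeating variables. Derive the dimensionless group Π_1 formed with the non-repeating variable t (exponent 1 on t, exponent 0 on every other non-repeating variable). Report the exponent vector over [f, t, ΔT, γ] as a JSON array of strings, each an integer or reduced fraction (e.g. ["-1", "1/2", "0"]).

["1", "1", "0", "0"]

Write exponents as rows Θ,T / cols f,t,ΔT,γ:
  Θ: [ 0  0  1  0]
  T: [-1  1  0 -1]
Row reduction gives pivot columns f,ΔT; rank = 2
Repeat: f,ΔT; free: t,γ
RREF:
  r0: [   1   -1    0    1]
  r1: [   0    0    1    0]
Fix exponent of t at 1, γ at 0; solve each RREF row for its pivot's exponent:
  r0: exp(f) + (-1)·1 = 0 ⇒ exp(f) = 1
  r1: exp(ΔT) + (0)·1 = 0 ⇒ exp(ΔT) = 0
Π_1 = f · t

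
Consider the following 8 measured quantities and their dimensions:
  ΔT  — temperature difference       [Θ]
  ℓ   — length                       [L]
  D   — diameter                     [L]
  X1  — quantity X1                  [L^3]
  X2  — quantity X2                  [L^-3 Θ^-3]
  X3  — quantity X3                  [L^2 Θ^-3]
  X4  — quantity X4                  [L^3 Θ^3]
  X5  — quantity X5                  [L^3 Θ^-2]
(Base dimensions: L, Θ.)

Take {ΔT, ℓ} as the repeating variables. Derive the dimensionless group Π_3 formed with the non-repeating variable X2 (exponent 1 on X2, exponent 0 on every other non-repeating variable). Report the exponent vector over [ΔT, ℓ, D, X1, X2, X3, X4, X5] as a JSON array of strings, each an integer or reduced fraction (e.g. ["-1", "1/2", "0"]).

["3", "3", "0", "0", "1", "0", "0", "0"]

Write exponents as rows L,Θ / cols ΔT,ℓ,D,X1,X2,X3,X4,X5:
  L: [ 0  1  1  3 -3  2  3  3]
  Θ: [ 1  0  0  0 -3 -3  3 -2]
Echelon form has 2 nonzero rows (pivots: ΔT,ℓ)
Repeat: ΔT,ℓ; free: D,X1,X2,X3,X4,X5
RREF:
  r0: [   1    0    0    0   -3   -3    3   -2]
  r1: [   0    1    1    3   -3    2    3    3]
Fix exponent of X2 at 1, D at 0, X1 at 0, X3 at 0, X4 at 0, X5 at 0; solve each RREF row for its pivot's exponent:
  r0: exp(ΔT) + (-3)·1 = 0 ⇒ exp(ΔT) = 3
  r1: exp(ℓ) + (-3)·1 = 0 ⇒ exp(ℓ) = 3
Π_3 = ΔT^3 · ℓ^3 · X2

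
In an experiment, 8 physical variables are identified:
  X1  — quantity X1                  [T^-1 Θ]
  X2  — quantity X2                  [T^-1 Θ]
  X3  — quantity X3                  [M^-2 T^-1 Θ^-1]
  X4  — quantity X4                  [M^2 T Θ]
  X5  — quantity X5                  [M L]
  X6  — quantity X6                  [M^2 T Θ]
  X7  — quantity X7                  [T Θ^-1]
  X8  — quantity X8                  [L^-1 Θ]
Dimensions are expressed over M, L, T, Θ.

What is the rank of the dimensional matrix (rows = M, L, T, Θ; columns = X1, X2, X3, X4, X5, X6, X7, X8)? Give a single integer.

Exponent matrix [M,L,T,Θ] × [X1,X2,X3,X4,X5,X6,X7,X8]:
  M: [ 0  0 -2  2  1  2  0  0]
  L: [ 0  0  0  0  1  0  0 -1]
  T: [-1 -1 -1  1  0  1  1  0]
  Θ: [ 1  1 -1  1  0  1 -1  1]
RREF → pivots at {X1,X3,X5} ⇒ r = 3

3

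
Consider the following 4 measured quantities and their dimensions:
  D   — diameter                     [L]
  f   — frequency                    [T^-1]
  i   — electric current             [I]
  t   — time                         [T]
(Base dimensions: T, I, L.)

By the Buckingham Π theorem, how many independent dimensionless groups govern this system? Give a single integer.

Exponent matrix [T,I,L] × [D,f,i,t]:
  T: [ 0 -1  0  1]
  I: [ 0  0  1  0]
  L: [ 1  0  0  0]
Echelon form has 3 nonzero rows (pivots: D,f,i)
Π count = n − r = 4 − 3 = 1

1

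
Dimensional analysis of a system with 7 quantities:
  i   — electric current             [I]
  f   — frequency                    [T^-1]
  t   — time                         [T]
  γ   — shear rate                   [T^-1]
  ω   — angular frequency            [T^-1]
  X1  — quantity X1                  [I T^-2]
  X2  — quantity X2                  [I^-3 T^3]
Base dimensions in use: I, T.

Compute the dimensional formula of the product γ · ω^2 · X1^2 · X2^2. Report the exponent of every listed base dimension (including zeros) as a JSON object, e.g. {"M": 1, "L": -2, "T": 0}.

{"I": -4, "T": -1}

Dimensional matrix (I×T by i×f×t×γ×ω×X1×X2):
  I: [ 1  0  0  0  0  1 -3]
  T: [ 0 -1  1 -1 -1 -2  3]
  [I]: (1)·0+(2)·0+(2)·1+(2)·-3 = -4
  [T]: (1)·-1+(2)·-1+(2)·-2+(2)·3 = -1
⇒ I^-4 T^-1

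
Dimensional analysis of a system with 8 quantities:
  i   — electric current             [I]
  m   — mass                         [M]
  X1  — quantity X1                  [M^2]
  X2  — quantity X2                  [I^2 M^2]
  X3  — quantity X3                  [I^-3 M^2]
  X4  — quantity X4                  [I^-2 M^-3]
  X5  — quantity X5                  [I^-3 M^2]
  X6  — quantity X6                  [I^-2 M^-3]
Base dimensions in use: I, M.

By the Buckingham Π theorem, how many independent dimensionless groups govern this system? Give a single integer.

6

Exponent matrix [I,M] × [i,m,X1,X2,X3,X4,X5,X6]:
  I: [ 1  0  0  2 -3 -2 -3 -2]
  M: [ 0  1  2  2  2 -3  2 -3]
RREF → pivots at {i,m} ⇒ r = 2
8 vars − rank 2 = 6 Π groups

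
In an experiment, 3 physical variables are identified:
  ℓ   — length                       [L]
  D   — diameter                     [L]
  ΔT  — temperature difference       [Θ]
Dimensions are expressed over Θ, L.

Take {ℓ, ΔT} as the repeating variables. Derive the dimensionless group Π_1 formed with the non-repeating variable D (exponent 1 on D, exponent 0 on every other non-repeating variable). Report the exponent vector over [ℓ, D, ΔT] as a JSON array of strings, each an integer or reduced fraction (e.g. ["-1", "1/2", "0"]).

["-1", "1", "0"]

Dimensional matrix (Θ×L by ℓ×D×ΔT):
  Θ: [ 0  0  1]
  L: [ 1  1  0]
Row reduction gives pivot columns ℓ,ΔT; rank = 2
Repeat: ℓ,ΔT; free: D
RREF:
  r0: [   1    1    0]
  r1: [   0    0    1]
Fix exponent of D at 1; solve each RREF row for its pivot's exponent:
  r0: exp(ℓ) + (1)·1 = 0 ⇒ exp(ℓ) = -1
  r1: exp(ΔT) + (0)·1 = 0 ⇒ exp(ΔT) = 0
Π_1 = ℓ^-1 · D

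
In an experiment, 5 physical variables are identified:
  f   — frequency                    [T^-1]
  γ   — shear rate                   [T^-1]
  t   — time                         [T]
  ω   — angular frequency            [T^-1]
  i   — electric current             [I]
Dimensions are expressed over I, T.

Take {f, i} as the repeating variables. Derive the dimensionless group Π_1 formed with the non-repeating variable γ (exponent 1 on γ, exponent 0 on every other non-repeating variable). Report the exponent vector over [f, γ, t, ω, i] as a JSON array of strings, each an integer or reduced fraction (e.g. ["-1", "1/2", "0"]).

["-1", "1", "0", "0", "0"]

Write exponents as rows I,T / cols f,γ,t,ω,i:
  I: [ 0  0  0  0  1]
  T: [-1 -1  1 -1  0]
RREF → pivots at {f,i} ⇒ r = 2
Repeat: f,i; free: γ,t,ω
RREF:
  r0: [   1    1   -1    1    0]
  r1: [   0    0    0    0    1]
Fix exponent of γ at 1, t at 0, ω at 0; solve each RREF row for its pivot's exponent:
  r0: exp(f) + (1)·1 = 0 ⇒ exp(f) = -1
  r1: exp(i) + (0)·1 = 0 ⇒ exp(i) = 0
Π_1 = f^-1 · γ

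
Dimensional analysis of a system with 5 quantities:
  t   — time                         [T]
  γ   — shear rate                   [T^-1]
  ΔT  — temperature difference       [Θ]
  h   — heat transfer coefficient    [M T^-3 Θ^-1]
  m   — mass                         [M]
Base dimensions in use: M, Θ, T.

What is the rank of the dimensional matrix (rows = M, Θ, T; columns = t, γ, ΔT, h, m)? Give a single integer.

3

Exponent matrix [M,Θ,T] × [t,γ,ΔT,h,m]:
  M: [ 0  0  0  1  1]
  Θ: [ 0  0  1 -1  0]
  T: [ 1 -1  0 -3  0]
Echelon form has 3 nonzero rows (pivots: t,ΔT,h)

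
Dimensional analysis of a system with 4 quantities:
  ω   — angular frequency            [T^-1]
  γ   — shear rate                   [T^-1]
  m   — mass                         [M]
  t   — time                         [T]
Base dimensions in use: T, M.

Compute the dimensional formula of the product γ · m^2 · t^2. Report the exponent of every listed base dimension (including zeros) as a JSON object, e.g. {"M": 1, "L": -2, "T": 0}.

Dimensional matrix (T×M by ω×γ×m×t):
  T: [-1 -1  0  1]
  M: [ 0  0  1  0]
  [T]: (1)·-1+(2)·0+(2)·1 = 1
  [M]: (1)·0+(2)·1+(2)·0 = 2
⇒ T M^2

{"T": 1, "M": 2}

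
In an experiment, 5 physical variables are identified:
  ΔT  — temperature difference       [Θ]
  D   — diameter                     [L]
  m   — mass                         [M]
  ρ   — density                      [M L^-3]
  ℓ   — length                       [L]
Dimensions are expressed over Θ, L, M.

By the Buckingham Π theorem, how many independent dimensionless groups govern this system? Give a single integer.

2

Dimensional matrix (Θ×L×M by ΔT×D×m×ρ×ℓ):
  Θ: [ 1  0  0  0  0]
  L: [ 0  1  0 -3  1]
  M: [ 0  0  1  1  0]
Row reduction gives pivot columns ΔT,D,m; rank = 3
5 vars − rank 3 = 2 Π groups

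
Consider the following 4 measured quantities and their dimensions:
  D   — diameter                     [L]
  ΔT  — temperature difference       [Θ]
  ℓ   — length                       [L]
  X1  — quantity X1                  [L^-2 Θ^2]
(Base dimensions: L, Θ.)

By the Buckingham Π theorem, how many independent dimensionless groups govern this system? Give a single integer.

Exponent matrix [L,Θ] × [D,ΔT,ℓ,X1]:
  L: [ 1  0  1 -2]
  Θ: [ 0  1  0  2]
RREF → pivots at {D,ΔT} ⇒ r = 2
4 vars − rank 2 = 2 Π groups

2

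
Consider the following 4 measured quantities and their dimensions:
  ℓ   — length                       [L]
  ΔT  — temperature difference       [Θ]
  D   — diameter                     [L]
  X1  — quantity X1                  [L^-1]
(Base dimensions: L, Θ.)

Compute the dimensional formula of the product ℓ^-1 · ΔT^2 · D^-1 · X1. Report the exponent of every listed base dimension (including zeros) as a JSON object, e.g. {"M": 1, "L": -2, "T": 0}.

{"L": -3, "Θ": 2}

Write exponents as rows L,Θ / cols ℓ,ΔT,D,X1:
  L: [ 1  0  1 -1]
  Θ: [ 0  1  0  0]
  [L]: (-1)·1+(2)·0+(-1)·1+(1)·-1 = -3
  [Θ]: (-1)·0+(2)·1+(-1)·0+(1)·0 = 2
⇒ L^-3 Θ^2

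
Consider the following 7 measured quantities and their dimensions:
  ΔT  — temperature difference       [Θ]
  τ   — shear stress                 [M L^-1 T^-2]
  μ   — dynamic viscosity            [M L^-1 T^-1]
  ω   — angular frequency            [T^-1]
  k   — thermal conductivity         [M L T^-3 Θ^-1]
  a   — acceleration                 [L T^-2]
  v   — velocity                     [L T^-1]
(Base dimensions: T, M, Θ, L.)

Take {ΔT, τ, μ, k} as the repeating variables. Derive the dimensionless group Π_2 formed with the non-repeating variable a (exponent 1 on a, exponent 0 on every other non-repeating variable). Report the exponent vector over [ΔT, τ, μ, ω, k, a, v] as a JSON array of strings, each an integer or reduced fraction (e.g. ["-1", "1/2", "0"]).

Exponent matrix [T,M,Θ,L] × [ΔT,τ,μ,ω,k,a,v]:
  T: [ 0 -2 -1 -1 -3 -2 -1]
  M: [ 0  1  1  0  1  0  0]
  Θ: [ 1  0  0  0 -1  0  0]
  L: [ 0 -1 -1  0  1  1  1]
Row reduction gives pivot columns ΔT,τ,μ,k; rank = 4
Repeat: ΔT,τ,μ,k; free: ω,a,v
RREF:
  r0: [   1    0    0    0    0  1/2  1/2]
  r1: [   0    1    0    1    0    1    0]
  r2: [   0    0    1   -1    0 -3/2 -1/2]
  r3: [   0    0    0    0    1  1/2  1/2]
Fix exponent of a at 1, ω at 0, v at 0; solve each RREF row for its pivot's exponent:
  r0: exp(ΔT) + (1/2)·1 = 0 ⇒ exp(ΔT) = -1/2
  r1: exp(τ) + (1)·1 = 0 ⇒ exp(τ) = -1
  r2: exp(μ) + (-3/2)·1 = 0 ⇒ exp(μ) = 3/2
  r3: exp(k) + (1/2)·1 = 0 ⇒ exp(k) = -1/2
Π_2 = ΔT^(-1/2) · τ^-1 · μ^(3/2) · k^(-1/2) · a

["-1/2", "-1", "3/2", "0", "-1/2", "1", "0"]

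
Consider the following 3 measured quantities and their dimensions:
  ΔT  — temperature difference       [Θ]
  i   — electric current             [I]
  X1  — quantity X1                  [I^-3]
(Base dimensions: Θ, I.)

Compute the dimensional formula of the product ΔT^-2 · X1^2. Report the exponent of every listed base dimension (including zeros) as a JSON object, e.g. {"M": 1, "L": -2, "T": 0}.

{"Θ": -2, "I": -6}

Dimensional matrix (Θ×I by ΔT×i×X1):
  Θ: [ 1  0  0]
  I: [ 0  1 -3]
  [Θ]: (-2)·1+(2)·0 = -2
  [I]: (-2)·0+(2)·-3 = -6
⇒ Θ^-2 I^-6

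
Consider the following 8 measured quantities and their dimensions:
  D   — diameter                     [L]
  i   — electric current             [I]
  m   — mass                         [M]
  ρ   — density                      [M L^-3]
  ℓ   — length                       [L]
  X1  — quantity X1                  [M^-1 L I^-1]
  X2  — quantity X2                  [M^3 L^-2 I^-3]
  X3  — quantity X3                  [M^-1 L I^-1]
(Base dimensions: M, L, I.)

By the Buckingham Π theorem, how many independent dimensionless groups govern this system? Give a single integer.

Exponent matrix [M,L,I] × [D,i,m,ρ,ℓ,X1,X2,X3]:
  M: [ 0  0  1  1  0 -1  3 -1]
  L: [ 1  0  0 -3  1  1 -2  1]
  I: [ 0  1  0  0  0 -1 -3 -1]
Row reduction gives pivot columns D,i,m; rank = 3
Π count = n − r = 8 − 3 = 5

5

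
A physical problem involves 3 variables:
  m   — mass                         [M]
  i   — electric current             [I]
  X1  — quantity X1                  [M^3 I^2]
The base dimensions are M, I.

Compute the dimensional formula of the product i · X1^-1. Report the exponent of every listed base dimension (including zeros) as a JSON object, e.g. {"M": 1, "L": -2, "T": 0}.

Exponent matrix [M,I] × [m,i,X1]:
  M: [ 1  0  3]
  I: [ 0  1  2]
  [M]: (1)·0+(-1)·3 = -3
  [I]: (1)·1+(-1)·2 = -1
⇒ M^-3 I^-1

{"M": -3, "I": -1}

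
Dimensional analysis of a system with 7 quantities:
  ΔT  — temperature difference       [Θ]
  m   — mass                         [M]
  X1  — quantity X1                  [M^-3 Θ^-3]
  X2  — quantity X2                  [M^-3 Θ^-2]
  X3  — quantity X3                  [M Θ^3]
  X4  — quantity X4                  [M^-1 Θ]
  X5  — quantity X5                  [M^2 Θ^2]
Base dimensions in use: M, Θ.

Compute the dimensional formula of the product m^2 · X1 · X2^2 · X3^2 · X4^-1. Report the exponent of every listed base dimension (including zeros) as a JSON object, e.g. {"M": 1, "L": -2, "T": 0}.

Write exponents as rows M,Θ / cols ΔT,m,X1,X2,X3,X4,X5:
  M: [ 0  1 -3 -3  1 -1  2]
  Θ: [ 1  0 -3 -2  3  1  2]
  [M]: (2)·1+(1)·-3+(2)·-3+(2)·1+(-1)·-1 = -4
  [Θ]: (2)·0+(1)·-3+(2)·-2+(2)·3+(-1)·1 = -2
⇒ M^-4 Θ^-2

{"M": -4, "Θ": -2}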